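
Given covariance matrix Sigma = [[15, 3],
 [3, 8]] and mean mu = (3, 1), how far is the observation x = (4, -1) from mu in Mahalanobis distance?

Step 1 — centre the observation: (x - mu) = (1, -2).

Step 2 — invert Sigma. det(Sigma) = 15·8 - (3)² = 111.
  Sigma^{-1} = (1/det) · [[d, -b], [-b, a]] = [[0.0721, -0.027],
 [-0.027, 0.1351]].

Step 3 — form the quadratic (x - mu)^T · Sigma^{-1} · (x - mu):
  Sigma^{-1} · (x - mu) = (0.1261, -0.2973).
  (x - mu)^T · [Sigma^{-1} · (x - mu)] = (1)·(0.1261) + (-2)·(-0.2973) = 0.7207.

Step 4 — take square root: d = √(0.7207) ≈ 0.849.

d(x, mu) = √(0.7207) ≈ 0.849


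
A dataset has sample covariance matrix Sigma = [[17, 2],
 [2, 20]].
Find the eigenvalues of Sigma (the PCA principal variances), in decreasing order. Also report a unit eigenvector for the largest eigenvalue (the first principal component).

Step 1 — characteristic polynomial of 2×2 Sigma:
  det(Sigma - λI) = λ² - trace · λ + det = 0.
  trace = 17 + 20 = 37, det = 17·20 - (2)² = 336.
Step 2 — discriminant:
  Δ = trace² - 4·det = 1369 - 1344 = 25.
Step 3 — eigenvalues:
  λ = (trace ± √Δ)/2 = (37 ± 5)/2,
  λ_1 = 21,  λ_2 = 16.

Step 4 — unit eigenvector for λ_1: solve (Sigma - λ_1 I)v = 0. First row:
  (17 - 21)·v_x + (2)·v_y = 0, i.e. (-4)·v_x + (2)·v_y = 0,
  so v ∝ (b, λ_1 - a) = (2, 4) = u.
  ||u|| = √((2)² + (4)²) = √(20) ≈ 4.4721,
  v_1 = u/||u|| ≈ (0.4472, 0.8944) (||v_1|| = 1).

λ_1 = 21,  λ_2 = 16;  v_1 ≈ (0.4472, 0.8944)


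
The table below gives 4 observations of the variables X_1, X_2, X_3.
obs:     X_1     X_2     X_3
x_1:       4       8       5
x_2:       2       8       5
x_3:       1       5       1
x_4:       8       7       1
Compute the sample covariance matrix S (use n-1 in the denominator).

Step 1 — column means:
  mean(X_1) = (4 + 2 + 1 + 8) / 4 = 15/4 = 3.75
  mean(X_2) = (8 + 8 + 5 + 7) / 4 = 28/4 = 7
  mean(X_3) = (5 + 5 + 1 + 1) / 4 = 12/4 = 3

Step 2 — sample covariance S[i,j] = (1/(n-1)) · Σ_k (x_{k,i} - mean_i) · (x_{k,j} - mean_j), with n-1 = 3.
  S[X_1,X_1] = ((0.25)·(0.25) + (-1.75)·(-1.75) + (-2.75)·(-2.75) + (4.25)·(4.25)) / 3 = 28.75/3 = 9.5833
  S[X_1,X_2] = ((0.25)·(1) + (-1.75)·(1) + (-2.75)·(-2) + (4.25)·(0)) / 3 = 4/3 = 1.3333
  S[X_1,X_3] = ((0.25)·(2) + (-1.75)·(2) + (-2.75)·(-2) + (4.25)·(-2)) / 3 = -6/3 = -2
  S[X_2,X_2] = ((1)·(1) + (1)·(1) + (-2)·(-2) + (0)·(0)) / 3 = 6/3 = 2
  S[X_2,X_3] = ((1)·(2) + (1)·(2) + (-2)·(-2) + (0)·(-2)) / 3 = 8/3 = 2.6667
  S[X_3,X_3] = ((2)·(2) + (2)·(2) + (-2)·(-2) + (-2)·(-2)) / 3 = 16/3 = 5.3333

S is symmetric (S[j,i] = S[i,j]). Assembling:

S = [[9.5833, 1.3333, -2],
 [1.3333, 2, 2.6667],
 [-2, 2.6667, 5.3333]]


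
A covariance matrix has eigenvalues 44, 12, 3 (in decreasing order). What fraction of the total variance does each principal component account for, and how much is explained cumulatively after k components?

Step 1 — total variance = trace(Sigma) = Σ λ_i = 44 + 12 + 3 = 59.

Step 2 — fraction explained by component i = λ_i / Σ λ:
  PC1: 44/59 = 0.7458
  PC2: 12/59 = 0.2034
  PC3: 3/59 = 0.0508

Step 3 — cumulative fraction after k components = (λ_1 + ... + λ_k) / Σ λ:
  k = 1: 44/59 = 0.7458
  k = 2: (44 + 12)/59 = 56/59 = 0.9492
  k = 3: (44 + 12 + 3)/59 = 59/59 = 1

Summary (fraction, with percent):

explained: PC1 0.7458 (74.58%), PC2 0.2034 (20.34%), PC3 0.0508 (5.08%);  cumulative: 0.7458, 0.9492, 1


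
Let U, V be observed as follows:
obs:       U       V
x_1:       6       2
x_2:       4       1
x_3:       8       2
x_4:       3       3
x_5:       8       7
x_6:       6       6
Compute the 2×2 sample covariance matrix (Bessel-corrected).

Step 1 — column means:
  mean(U) = (6 + 4 + 8 + 3 + 8 + 6) / 6 = 35/6 = 5.8333
  mean(V) = (2 + 1 + 2 + 3 + 7 + 6) / 6 = 21/6 = 3.5

Step 2 — sample covariance S[i,j] = (1/(n-1)) · Σ_k (x_{k,i} - mean_i) · (x_{k,j} - mean_j), with n-1 = 5.
  S[U,U] = ((0.1667)·(0.1667) + (-1.8333)·(-1.8333) + (2.1667)·(2.1667) + (-2.8333)·(-2.8333) + (2.1667)·(2.1667) + (0.1667)·(0.1667)) / 5 = 20.8333/5 = 4.1667
  S[U,V] = ((0.1667)·(-1.5) + (-1.8333)·(-2.5) + (2.1667)·(-1.5) + (-2.8333)·(-0.5) + (2.1667)·(3.5) + (0.1667)·(2.5)) / 5 = 10.5/5 = 2.1
  S[V,V] = ((-1.5)·(-1.5) + (-2.5)·(-2.5) + (-1.5)·(-1.5) + (-0.5)·(-0.5) + (3.5)·(3.5) + (2.5)·(2.5)) / 5 = 29.5/5 = 5.9

S is symmetric (S[j,i] = S[i,j]). Assembling:

S = [[4.1667, 2.1],
 [2.1, 5.9]]


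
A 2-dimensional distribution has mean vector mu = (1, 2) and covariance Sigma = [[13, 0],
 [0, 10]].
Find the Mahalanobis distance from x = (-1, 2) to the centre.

Step 1 — centre the observation: (x - mu) = (-2, 0).

Step 2 — invert Sigma. det(Sigma) = 13·10 - (0)² = 130.
  Sigma^{-1} = (1/det) · [[d, -b], [-b, a]] = [[0.0769, 0],
 [0, 0.1]].

Step 3 — form the quadratic (x - mu)^T · Sigma^{-1} · (x - mu):
  Sigma^{-1} · (x - mu) = (-0.1538, 0).
  (x - mu)^T · [Sigma^{-1} · (x - mu)] = (-2)·(-0.1538) + (0)·(0) = 0.3077.

Step 4 — take square root: d = √(0.3077) ≈ 0.5547.

d(x, mu) = √(0.3077) ≈ 0.5547


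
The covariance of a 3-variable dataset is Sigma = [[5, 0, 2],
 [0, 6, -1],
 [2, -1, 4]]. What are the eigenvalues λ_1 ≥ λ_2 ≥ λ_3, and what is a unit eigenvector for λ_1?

Step 1 — characteristic polynomial p(λ) = det(λI - Sigma) = λ³ - tr·λ² + c_1·λ - det, where tr = trace, c_1 = sum of the principal 2×2 minors, det = det(Sigma):
  tr = 5 + 6 + 4 = 15,
  c_1 = (5·6 - (0)²) + (5·4 - (2)²) + (6·4 - (-1)²) = 30 + 16 + 23 = 69,
  det = 5·(6·4 - (-1)²) - (0)·((0)·4 - (-1)·(2)) + (2)·((0)·(-1) - 6·(2)) = 5·(23) - (0)·(2) + (2)·(-12) = 91.
  So p(λ) = λ³ - 15λ² + 69λ - 91.
Step 2 — look for an integer root (rational root theorem: any rational root is an integer divisor of 91). Testing λ = 7:
  p(7) = 343 - 735 + 483 - 91 = 0  ✓
  Dividing out (λ - 7): p(λ) = (λ - 7)(λ² - 8λ + 13).
Step 3 — remaining eigenvalues from the quadratic λ² - 8λ + 13 = 0:
  Δ = 8² - 4·13 = 64 - 52 = 12,  λ = (8 ± √12)/2 = (8 ± 3.4641)/2 ≈ 5.7321 or 2.2679.
  Sorted: λ_1 = 7,  λ_2 = 5.7321,  λ_3 = 2.2679  (check: sum = 15 = tr ✓).

Step 4 — unit eigenvector for λ_1 = 7: v spans the null space of (Sigma - λ_1 I), whose rows are
  r_1 = (-2, 0, 2),  r_2 = (0, -1, -1),  r_3 = (2, -1, -3).
  v is orthogonal to every row, so take v ∝ r_1 × r_2 = ((0)·(-1) - (2)·(-1), (2)·(0) - (-2)·(-1), (-2)·(-1) - (0)·(0)) = (2, -2, 2).
  Rescale (divide by 2): u = (1, -1, 1).
  ||u|| = √((1)² + (-1)² + (1)²) = √(3) ≈ 1.7321,  v_1 = u/||u|| ≈ (0.5774, -0.5774, 0.5774) (||v_1|| = 1).

λ_1 = 7,  λ_2 = 5.7321,  λ_3 = 2.2679;  v_1 ≈ (0.5774, -0.5774, 0.5774)


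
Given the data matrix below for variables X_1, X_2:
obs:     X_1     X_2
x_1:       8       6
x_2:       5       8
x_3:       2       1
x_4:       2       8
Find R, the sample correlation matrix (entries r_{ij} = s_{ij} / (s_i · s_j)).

Step 1 — column means:
  mean(X_1) = (8 + 5 + 2 + 2) / 4 = 17/4 = 4.25
  mean(X_2) = (6 + 8 + 1 + 8) / 4 = 23/4 = 5.75

Step 2 — sample variances and covariances s[i,j] = (1/(n-1)) · Σ_k (x_{k,i} - mean_i) · (x_{k,j} - mean_j), with n-1 = 3:
  s[X_1,X_1] = ((3.75)·(3.75) + (0.75)·(0.75) + (-2.25)·(-2.25) + (-2.25)·(-2.25)) / 3 = 24.75/3 = 8.25
  s[X_1,X_2] = ((3.75)·(0.25) + (0.75)·(2.25) + (-2.25)·(-4.75) + (-2.25)·(2.25)) / 3 = 8.25/3 = 2.75
  s[X_2,X_2] = ((0.25)·(0.25) + (2.25)·(2.25) + (-4.75)·(-4.75) + (2.25)·(2.25)) / 3 = 32.75/3 = 10.9167
  Sample standard deviations s_i = √(s[i,i]):
  s(X_1) = √(8.25) = 2.8723
  s(X_2) = √(10.9167) = 3.304

Step 3 — r_{ij} = s_{ij} / (s_i · s_j):
  r[X_1,X_1] = 1 (diagonal).
  r[X_1,X_2] = 2.75 / (2.8723 · 3.304) = 2.75 / 9.4901 = 0.2898
  r[X_2,X_2] = 1 (diagonal).

R is symmetric with unit diagonal. Assembling:

R = [[1, 0.2898],
 [0.2898, 1]]


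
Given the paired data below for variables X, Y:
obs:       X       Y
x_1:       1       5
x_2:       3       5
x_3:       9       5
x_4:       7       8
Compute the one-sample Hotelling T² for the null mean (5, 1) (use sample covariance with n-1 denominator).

Step 1 — sample mean vector:
  mean(X) = (1 + 3 + 9 + 7) / 4 = 20/4 = 5
  mean(Y) = (5 + 5 + 5 + 8) / 4 = 23/4 = 5.75
  x̄ = (5, 5.75),  deviation x̄ - mu_0 = (5, 5.75) - (5, 1) = (0, 4.75).

Step 2 — sample covariance matrix, S[i,j] = (1/(n-1)) · Σ_k (x_{k,i} - mean_i) · (x_{k,j} - mean_j), divisor n-1 = 3:
  S[X,X] = ((-4)·(-4) + (-2)·(-2) + (4)·(4) + (2)·(2)) / 3 = 40/3 = 13.3333
  S[X,Y] = ((-4)·(-0.75) + (-2)·(-0.75) + (4)·(-0.75) + (2)·(2.25)) / 3 = 6/3 = 2
  S[Y,Y] = ((-0.75)·(-0.75) + (-0.75)·(-0.75) + (-0.75)·(-0.75) + (2.25)·(2.25)) / 3 = 6.75/3 = 2.25
  S = [[13.3333, 2],
 [2, 2.25]].

Step 3 — invert S. det(S) = 13.3333·2.25 - (2)² = 26.
  S^{-1} = (1/det) · [[d, -b], [-b, a]] = [[0.0865, -0.0769],
 [-0.0769, 0.5128]].

Step 4 — quadratic form (x̄ - mu_0)^T · S^{-1} · (x̄ - mu_0):
  S^{-1} · (x̄ - mu_0) = (-0.3654, 2.4359),
  (x̄ - mu_0)^T · [...] = (0)·(-0.3654) + (4.75)·(2.4359) = 11.5705.

Step 5 — scale by n: T² = 4 · 11.5705 = 46.2821.

T² ≈ 46.2821


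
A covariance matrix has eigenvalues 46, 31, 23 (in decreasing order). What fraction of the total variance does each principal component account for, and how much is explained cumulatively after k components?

Step 1 — total variance = trace(Sigma) = Σ λ_i = 46 + 31 + 23 = 100.

Step 2 — fraction explained by component i = λ_i / Σ λ:
  PC1: 46/100 = 0.46
  PC2: 31/100 = 0.31
  PC3: 23/100 = 0.23

Step 3 — cumulative fraction after k components = (λ_1 + ... + λ_k) / Σ λ:
  k = 1: 46/100 = 0.46
  k = 2: (46 + 31)/100 = 77/100 = 0.77
  k = 3: (46 + 31 + 23)/100 = 100/100 = 1

Summary (fraction, with percent):

explained: PC1 0.46 (46%), PC2 0.31 (31%), PC3 0.23 (23%);  cumulative: 0.46, 0.77, 1


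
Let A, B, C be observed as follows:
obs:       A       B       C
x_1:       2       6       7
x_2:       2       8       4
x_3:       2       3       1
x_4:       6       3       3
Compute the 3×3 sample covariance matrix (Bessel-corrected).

Step 1 — column means:
  mean(A) = (2 + 2 + 2 + 6) / 4 = 12/4 = 3
  mean(B) = (6 + 8 + 3 + 3) / 4 = 20/4 = 5
  mean(C) = (7 + 4 + 1 + 3) / 4 = 15/4 = 3.75

Step 2 — sample covariance S[i,j] = (1/(n-1)) · Σ_k (x_{k,i} - mean_i) · (x_{k,j} - mean_j), with n-1 = 3.
  S[A,A] = ((-1)·(-1) + (-1)·(-1) + (-1)·(-1) + (3)·(3)) / 3 = 12/3 = 4
  S[A,B] = ((-1)·(1) + (-1)·(3) + (-1)·(-2) + (3)·(-2)) / 3 = -8/3 = -2.6667
  S[A,C] = ((-1)·(3.25) + (-1)·(0.25) + (-1)·(-2.75) + (3)·(-0.75)) / 3 = -3/3 = -1
  S[B,B] = ((1)·(1) + (3)·(3) + (-2)·(-2) + (-2)·(-2)) / 3 = 18/3 = 6
  S[B,C] = ((1)·(3.25) + (3)·(0.25) + (-2)·(-2.75) + (-2)·(-0.75)) / 3 = 11/3 = 3.6667
  S[C,C] = ((3.25)·(3.25) + (0.25)·(0.25) + (-2.75)·(-2.75) + (-0.75)·(-0.75)) / 3 = 18.75/3 = 6.25

S is symmetric (S[j,i] = S[i,j]). Assembling:

S = [[4, -2.6667, -1],
 [-2.6667, 6, 3.6667],
 [-1, 3.6667, 6.25]]


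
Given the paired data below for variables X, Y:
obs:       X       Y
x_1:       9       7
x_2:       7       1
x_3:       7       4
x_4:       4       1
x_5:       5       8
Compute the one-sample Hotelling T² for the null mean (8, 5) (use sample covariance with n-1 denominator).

Step 1 — sample mean vector:
  mean(X) = (9 + 7 + 7 + 4 + 5) / 5 = 32/5 = 6.4
  mean(Y) = (7 + 1 + 4 + 1 + 8) / 5 = 21/5 = 4.2
  x̄ = (6.4, 4.2),  deviation x̄ - mu_0 = (6.4, 4.2) - (8, 5) = (-1.6, -0.8).

Step 2 — sample covariance matrix, S[i,j] = (1/(n-1)) · Σ_k (x_{k,i} - mean_i) · (x_{k,j} - mean_j), divisor n-1 = 4:
  S[X,X] = ((2.6)·(2.6) + (0.6)·(0.6) + (0.6)·(0.6) + (-2.4)·(-2.4) + (-1.4)·(-1.4)) / 4 = 15.2/4 = 3.8
  S[X,Y] = ((2.6)·(2.8) + (0.6)·(-3.2) + (0.6)·(-0.2) + (-2.4)·(-3.2) + (-1.4)·(3.8)) / 4 = 7.6/4 = 1.9
  S[Y,Y] = ((2.8)·(2.8) + (-3.2)·(-3.2) + (-0.2)·(-0.2) + (-3.2)·(-3.2) + (3.8)·(3.8)) / 4 = 42.8/4 = 10.7
  S = [[3.8, 1.9],
 [1.9, 10.7]].

Step 3 — invert S. det(S) = 3.8·10.7 - (1.9)² = 37.05.
  S^{-1} = (1/det) · [[d, -b], [-b, a]] = [[0.2888, -0.0513],
 [-0.0513, 0.1026]].

Step 4 — quadratic form (x̄ - mu_0)^T · S^{-1} · (x̄ - mu_0):
  S^{-1} · (x̄ - mu_0) = (-0.4211, 0),
  (x̄ - mu_0)^T · [...] = (-1.6)·(-0.4211) + (-0.8)·(0) = 0.6737.

Step 5 — scale by n: T² = 5 · 0.6737 = 3.3684.

T² ≈ 3.3684


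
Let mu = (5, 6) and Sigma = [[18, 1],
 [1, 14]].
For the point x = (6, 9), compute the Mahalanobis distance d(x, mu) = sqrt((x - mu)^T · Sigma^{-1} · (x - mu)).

Step 1 — centre the observation: (x - mu) = (1, 3).

Step 2 — invert Sigma. det(Sigma) = 18·14 - (1)² = 251.
  Sigma^{-1} = (1/det) · [[d, -b], [-b, a]] = [[0.0558, -0.004],
 [-0.004, 0.0717]].

Step 3 — form the quadratic (x - mu)^T · Sigma^{-1} · (x - mu):
  Sigma^{-1} · (x - mu) = (0.0438, 0.2112).
  (x - mu)^T · [Sigma^{-1} · (x - mu)] = (1)·(0.0438) + (3)·(0.2112) = 0.6773.

Step 4 — take square root: d = √(0.6773) ≈ 0.823.

d(x, mu) = √(0.6773) ≈ 0.823


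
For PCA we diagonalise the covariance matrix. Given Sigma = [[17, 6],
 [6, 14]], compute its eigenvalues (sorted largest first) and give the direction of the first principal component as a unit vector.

Step 1 — characteristic polynomial of 2×2 Sigma:
  det(Sigma - λI) = λ² - trace · λ + det = 0.
  trace = 17 + 14 = 31, det = 17·14 - (6)² = 202.
Step 2 — discriminant:
  Δ = trace² - 4·det = 961 - 808 = 153.
Step 3 — eigenvalues:
  λ = (trace ± √Δ)/2 = (31 ± 12.3693)/2,
  λ_1 = 21.6847,  λ_2 = 9.3153.

Step 4 — unit eigenvector for λ_1: solve (Sigma - λ_1 I)v = 0. First row:
  (17 - 21.6847)·v_x + (6)·v_y = 0, i.e. (-4.6847)·v_x + (6)·v_y = 0,
  so v ∝ (b, λ_1 - a) = (6, 4.6847) = u.
  ||u|| = √((6)² + (4.6847)²) = √(57.946) ≈ 7.6122,
  v_1 = u/||u|| ≈ (0.7882, 0.6154) (||v_1|| = 1).

λ_1 = 21.6847,  λ_2 = 9.3153;  v_1 ≈ (0.7882, 0.6154)


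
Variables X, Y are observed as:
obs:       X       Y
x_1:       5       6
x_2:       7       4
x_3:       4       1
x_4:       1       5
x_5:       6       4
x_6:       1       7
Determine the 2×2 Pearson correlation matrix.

Step 1 — column means:
  mean(X) = (5 + 7 + 4 + 1 + 6 + 1) / 6 = 24/6 = 4
  mean(Y) = (6 + 4 + 1 + 5 + 4 + 7) / 6 = 27/6 = 4.5

Step 2 — sample variances and covariances s[i,j] = (1/(n-1)) · Σ_k (x_{k,i} - mean_i) · (x_{k,j} - mean_j), with n-1 = 5:
  s[X,X] = ((1)·(1) + (3)·(3) + (0)·(0) + (-3)·(-3) + (2)·(2) + (-3)·(-3)) / 5 = 32/5 = 6.4
  s[X,Y] = ((1)·(1.5) + (3)·(-0.5) + (0)·(-3.5) + (-3)·(0.5) + (2)·(-0.5) + (-3)·(2.5)) / 5 = -10/5 = -2
  s[Y,Y] = ((1.5)·(1.5) + (-0.5)·(-0.5) + (-3.5)·(-3.5) + (0.5)·(0.5) + (-0.5)·(-0.5) + (2.5)·(2.5)) / 5 = 21.5/5 = 4.3
  Sample standard deviations s_i = √(s[i,i]):
  s(X) = √(6.4) = 2.5298
  s(Y) = √(4.3) = 2.0736

Step 3 — r_{ij} = s_{ij} / (s_i · s_j):
  r[X,X] = 1 (diagonal).
  r[X,Y] = -2 / (2.5298 · 2.0736) = -2 / 5.246 = -0.3812
  r[Y,Y] = 1 (diagonal).

R is symmetric with unit diagonal. Assembling:

R = [[1, -0.3812],
 [-0.3812, 1]]


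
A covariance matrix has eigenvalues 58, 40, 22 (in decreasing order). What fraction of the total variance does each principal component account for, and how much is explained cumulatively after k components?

Step 1 — total variance = trace(Sigma) = Σ λ_i = 58 + 40 + 22 = 120.

Step 2 — fraction explained by component i = λ_i / Σ λ:
  PC1: 58/120 = 0.4833
  PC2: 40/120 = 0.3333
  PC3: 22/120 = 0.1833

Step 3 — cumulative fraction after k components = (λ_1 + ... + λ_k) / Σ λ:
  k = 1: 58/120 = 0.4833
  k = 2: (58 + 40)/120 = 98/120 = 0.8167
  k = 3: (58 + 40 + 22)/120 = 120/120 = 1

Summary (fraction, with percent):

explained: PC1 0.4833 (48.33%), PC2 0.3333 (33.33%), PC3 0.1833 (18.33%);  cumulative: 0.4833, 0.8167, 1


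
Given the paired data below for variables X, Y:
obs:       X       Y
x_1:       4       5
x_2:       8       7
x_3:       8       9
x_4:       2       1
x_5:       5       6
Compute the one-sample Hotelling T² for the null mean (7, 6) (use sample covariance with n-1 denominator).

Step 1 — sample mean vector:
  mean(X) = (4 + 8 + 8 + 2 + 5) / 5 = 27/5 = 5.4
  mean(Y) = (5 + 7 + 9 + 1 + 6) / 5 = 28/5 = 5.6
  x̄ = (5.4, 5.6),  deviation x̄ - mu_0 = (5.4, 5.6) - (7, 6) = (-1.6, -0.4).

Step 2 — sample covariance matrix, S[i,j] = (1/(n-1)) · Σ_k (x_{k,i} - mean_i) · (x_{k,j} - mean_j), divisor n-1 = 4:
  S[X,X] = ((-1.4)·(-1.4) + (2.6)·(2.6) + (2.6)·(2.6) + (-3.4)·(-3.4) + (-0.4)·(-0.4)) / 4 = 27.2/4 = 6.8
  S[X,Y] = ((-1.4)·(-0.6) + (2.6)·(1.4) + (2.6)·(3.4) + (-3.4)·(-4.6) + (-0.4)·(0.4)) / 4 = 28.8/4 = 7.2
  S[Y,Y] = ((-0.6)·(-0.6) + (1.4)·(1.4) + (3.4)·(3.4) + (-4.6)·(-4.6) + (0.4)·(0.4)) / 4 = 35.2/4 = 8.8
  S = [[6.8, 7.2],
 [7.2, 8.8]].

Step 3 — invert S. det(S) = 6.8·8.8 - (7.2)² = 8.
  S^{-1} = (1/det) · [[d, -b], [-b, a]] = [[1.1, -0.9],
 [-0.9, 0.85]].

Step 4 — quadratic form (x̄ - mu_0)^T · S^{-1} · (x̄ - mu_0):
  S^{-1} · (x̄ - mu_0) = (-1.4, 1.1),
  (x̄ - mu_0)^T · [...] = (-1.6)·(-1.4) + (-0.4)·(1.1) = 1.8.

Step 5 — scale by n: T² = 5 · 1.8 = 9.

T² ≈ 9


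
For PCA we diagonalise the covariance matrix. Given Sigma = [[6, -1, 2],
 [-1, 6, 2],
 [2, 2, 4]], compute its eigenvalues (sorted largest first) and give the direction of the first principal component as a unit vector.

Step 1 — characteristic polynomial p(λ) = det(λI - Sigma) = λ³ - tr·λ² + c_1·λ - det, where tr = trace, c_1 = sum of the principal 2×2 minors, det = det(Sigma):
  tr = 6 + 6 + 4 = 16,
  c_1 = (6·6 - (-1)²) + (6·4 - (2)²) + (6·4 - (2)²) = 35 + 20 + 20 = 75,
  det = 6·(6·4 - (2)²) - (-1)·((-1)·4 - (2)·(2)) + (2)·((-1)·(2) - 6·(2)) = 6·(20) - (-1)·(-8) + (2)·(-14) = 84.
  So p(λ) = λ³ - 16λ² + 75λ - 84.
Step 2 — look for an integer root (rational root theorem: any rational root is an integer divisor of 84). Testing λ = 7:
  p(7) = 343 - 784 + 525 - 84 = 0  ✓
  Dividing out (λ - 7): p(λ) = (λ - 7)(λ² - 9λ + 12).
Step 3 — remaining eigenvalues from the quadratic λ² - 9λ + 12 = 0:
  Δ = 9² - 4·12 = 81 - 48 = 33,  λ = (9 ± √33)/2 = (9 ± 5.7446)/2 ≈ 7.3723 or 1.6277.
  Sorted: λ_1 = 7.3723,  λ_2 = 7,  λ_3 = 1.6277  (check: sum = 16 = tr ✓).

Step 4 — unit eigenvector for λ_1 ≈ 7.3723: v spans the null space of (Sigma - λ_1 I), whose rows are
  r_1 = (-1.3723, -1, 2),  r_2 = (-1, -1.3723, 2),  r_3 = (2, 2, -3.3723).
  v is orthogonal to every row, so take v ∝ r_1 × r_2 = ((-1)·(2) - (2)·(-1.3723), (2)·(-1) - (-1.3723)·(2), (-1.3723)·(-1.3723) - (-1)·(-1)) ≈ (0.7446, 0.7446, 0.8832).
  Let u = (0.7446, 0.7446, 0.8832).
  ||u|| = √((0.7446)² + (0.7446)² + (0.8832)²) = √(1.8887) ≈ 1.3743,  v_1 = u/||u|| ≈ (0.5418, 0.5418, 0.6426) (||v_1|| = 1).

λ_1 = 7.3723,  λ_2 = 7,  λ_3 = 1.6277;  v_1 ≈ (0.5418, 0.5418, 0.6426)


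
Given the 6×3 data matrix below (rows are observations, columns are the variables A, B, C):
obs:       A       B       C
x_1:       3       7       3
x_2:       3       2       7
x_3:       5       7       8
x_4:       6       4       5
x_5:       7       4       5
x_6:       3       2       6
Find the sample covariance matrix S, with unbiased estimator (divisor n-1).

Step 1 — column means:
  mean(A) = (3 + 3 + 5 + 6 + 7 + 3) / 6 = 27/6 = 4.5
  mean(B) = (7 + 2 + 7 + 4 + 4 + 2) / 6 = 26/6 = 4.3333
  mean(C) = (3 + 7 + 8 + 5 + 5 + 6) / 6 = 34/6 = 5.6667

Step 2 — sample covariance S[i,j] = (1/(n-1)) · Σ_k (x_{k,i} - mean_i) · (x_{k,j} - mean_j), with n-1 = 5.
  S[A,A] = ((-1.5)·(-1.5) + (-1.5)·(-1.5) + (0.5)·(0.5) + (1.5)·(1.5) + (2.5)·(2.5) + (-1.5)·(-1.5)) / 5 = 15.5/5 = 3.1
  S[A,B] = ((-1.5)·(2.6667) + (-1.5)·(-2.3333) + (0.5)·(2.6667) + (1.5)·(-0.3333) + (2.5)·(-0.3333) + (-1.5)·(-2.3333)) / 5 = 3/5 = 0.6
  S[A,C] = ((-1.5)·(-2.6667) + (-1.5)·(1.3333) + (0.5)·(2.3333) + (1.5)·(-0.6667) + (2.5)·(-0.6667) + (-1.5)·(0.3333)) / 5 = 0/5 = 0
  S[B,B] = ((2.6667)·(2.6667) + (-2.3333)·(-2.3333) + (2.6667)·(2.6667) + (-0.3333)·(-0.3333) + (-0.3333)·(-0.3333) + (-2.3333)·(-2.3333)) / 5 = 25.3333/5 = 5.0667
  S[B,C] = ((2.6667)·(-2.6667) + (-2.3333)·(1.3333) + (2.6667)·(2.3333) + (-0.3333)·(-0.6667) + (-0.3333)·(-0.6667) + (-2.3333)·(0.3333)) / 5 = -4.3333/5 = -0.8667
  S[C,C] = ((-2.6667)·(-2.6667) + (1.3333)·(1.3333) + (2.3333)·(2.3333) + (-0.6667)·(-0.6667) + (-0.6667)·(-0.6667) + (0.3333)·(0.3333)) / 5 = 15.3333/5 = 3.0667

S is symmetric (S[j,i] = S[i,j]). Assembling:

S = [[3.1, 0.6, 0],
 [0.6, 5.0667, -0.8667],
 [0, -0.8667, 3.0667]]


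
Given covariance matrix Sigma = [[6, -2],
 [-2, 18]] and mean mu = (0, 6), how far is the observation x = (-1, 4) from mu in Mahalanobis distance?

Step 1 — centre the observation: (x - mu) = (-1, -2).

Step 2 — invert Sigma. det(Sigma) = 6·18 - (-2)² = 104.
  Sigma^{-1} = (1/det) · [[d, -b], [-b, a]] = [[0.1731, 0.0192],
 [0.0192, 0.0577]].

Step 3 — form the quadratic (x - mu)^T · Sigma^{-1} · (x - mu):
  Sigma^{-1} · (x - mu) = (-0.2115, -0.1346).
  (x - mu)^T · [Sigma^{-1} · (x - mu)] = (-1)·(-0.2115) + (-2)·(-0.1346) = 0.4808.

Step 4 — take square root: d = √(0.4808) ≈ 0.6934.

d(x, mu) = √(0.4808) ≈ 0.6934


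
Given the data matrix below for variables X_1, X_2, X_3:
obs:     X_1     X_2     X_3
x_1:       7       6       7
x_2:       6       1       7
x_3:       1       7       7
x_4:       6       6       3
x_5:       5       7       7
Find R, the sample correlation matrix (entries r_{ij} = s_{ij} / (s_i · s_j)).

Step 1 — column means:
  mean(X_1) = (7 + 6 + 1 + 6 + 5) / 5 = 25/5 = 5
  mean(X_2) = (6 + 1 + 7 + 6 + 7) / 5 = 27/5 = 5.4
  mean(X_3) = (7 + 7 + 7 + 3 + 7) / 5 = 31/5 = 6.2

Step 2 — sample variances and covariances s[i,j] = (1/(n-1)) · Σ_k (x_{k,i} - mean_i) · (x_{k,j} - mean_j), with n-1 = 4:
  s[X_1,X_1] = ((2)·(2) + (1)·(1) + (-4)·(-4) + (1)·(1) + (0)·(0)) / 4 = 22/4 = 5.5
  s[X_1,X_2] = ((2)·(0.6) + (1)·(-4.4) + (-4)·(1.6) + (1)·(0.6) + (0)·(1.6)) / 4 = -9/4 = -2.25
  s[X_1,X_3] = ((2)·(0.8) + (1)·(0.8) + (-4)·(0.8) + (1)·(-3.2) + (0)·(0.8)) / 4 = -4/4 = -1
  s[X_2,X_2] = ((0.6)·(0.6) + (-4.4)·(-4.4) + (1.6)·(1.6) + (0.6)·(0.6) + (1.6)·(1.6)) / 4 = 25.2/4 = 6.3
  s[X_2,X_3] = ((0.6)·(0.8) + (-4.4)·(0.8) + (1.6)·(0.8) + (0.6)·(-3.2) + (1.6)·(0.8)) / 4 = -2.4/4 = -0.6
  s[X_3,X_3] = ((0.8)·(0.8) + (0.8)·(0.8) + (0.8)·(0.8) + (-3.2)·(-3.2) + (0.8)·(0.8)) / 4 = 12.8/4 = 3.2
  Sample standard deviations s_i = √(s[i,i]):
  s(X_1) = √(5.5) = 2.3452
  s(X_2) = √(6.3) = 2.51
  s(X_3) = √(3.2) = 1.7889

Step 3 — r_{ij} = s_{ij} / (s_i · s_j):
  r[X_1,X_1] = 1 (diagonal).
  r[X_1,X_2] = -2.25 / (2.3452 · 2.51) = -2.25 / 5.8864 = -0.3822
  r[X_1,X_3] = -1 / (2.3452 · 1.7889) = -1 / 4.1952 = -0.2384
  r[X_2,X_2] = 1 (diagonal).
  r[X_2,X_3] = -0.6 / (2.51 · 1.7889) = -0.6 / 4.49 = -0.1336
  r[X_3,X_3] = 1 (diagonal).

R is symmetric with unit diagonal. Assembling:

R = [[1, -0.3822, -0.2384],
 [-0.3822, 1, -0.1336],
 [-0.2384, -0.1336, 1]]


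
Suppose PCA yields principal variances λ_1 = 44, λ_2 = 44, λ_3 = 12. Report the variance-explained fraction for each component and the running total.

Step 1 — total variance = trace(Sigma) = Σ λ_i = 44 + 44 + 12 = 100.

Step 2 — fraction explained by component i = λ_i / Σ λ:
  PC1: 44/100 = 0.44
  PC2: 44/100 = 0.44
  PC3: 12/100 = 0.12

Step 3 — cumulative fraction after k components = (λ_1 + ... + λ_k) / Σ λ:
  k = 1: 44/100 = 0.44
  k = 2: (44 + 44)/100 = 88/100 = 0.88
  k = 3: (44 + 44 + 12)/100 = 100/100 = 1

Summary (fraction, with percent):

explained: PC1 0.44 (44%), PC2 0.44 (44%), PC3 0.12 (12%);  cumulative: 0.44, 0.88, 1


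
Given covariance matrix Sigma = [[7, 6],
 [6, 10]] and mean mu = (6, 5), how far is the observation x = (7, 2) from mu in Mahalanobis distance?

Step 1 — centre the observation: (x - mu) = (1, -3).

Step 2 — invert Sigma. det(Sigma) = 7·10 - (6)² = 34.
  Sigma^{-1} = (1/det) · [[d, -b], [-b, a]] = [[0.2941, -0.1765],
 [-0.1765, 0.2059]].

Step 3 — form the quadratic (x - mu)^T · Sigma^{-1} · (x - mu):
  Sigma^{-1} · (x - mu) = (0.8235, -0.7941).
  (x - mu)^T · [Sigma^{-1} · (x - mu)] = (1)·(0.8235) + (-3)·(-0.7941) = 3.2059.

Step 4 — take square root: d = √(3.2059) ≈ 1.7905.

d(x, mu) = √(3.2059) ≈ 1.7905


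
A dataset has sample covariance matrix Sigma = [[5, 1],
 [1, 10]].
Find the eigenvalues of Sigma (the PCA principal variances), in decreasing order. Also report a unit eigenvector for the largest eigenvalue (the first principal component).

Step 1 — characteristic polynomial of 2×2 Sigma:
  det(Sigma - λI) = λ² - trace · λ + det = 0.
  trace = 5 + 10 = 15, det = 5·10 - (1)² = 49.
Step 2 — discriminant:
  Δ = trace² - 4·det = 225 - 196 = 29.
Step 3 — eigenvalues:
  λ = (trace ± √Δ)/2 = (15 ± 5.3852)/2,
  λ_1 = 10.1926,  λ_2 = 4.8074.

Step 4 — unit eigenvector for λ_1: solve (Sigma - λ_1 I)v = 0. First row:
  (5 - 10.1926)·v_x + (1)·v_y = 0, i.e. (-5.1926)·v_x + (1)·v_y = 0,
  so v ∝ (b, λ_1 - a) = (1, 5.1926) = u.
  ||u|| = √((1)² + (5.1926)²) = √(27.9629) ≈ 5.288,
  v_1 = u/||u|| ≈ (0.1891, 0.982) (||v_1|| = 1).

λ_1 = 10.1926,  λ_2 = 4.8074;  v_1 ≈ (0.1891, 0.982)


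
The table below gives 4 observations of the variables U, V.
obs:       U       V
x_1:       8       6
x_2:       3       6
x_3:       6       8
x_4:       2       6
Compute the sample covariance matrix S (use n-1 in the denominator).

Step 1 — column means:
  mean(U) = (8 + 3 + 6 + 2) / 4 = 19/4 = 4.75
  mean(V) = (6 + 6 + 8 + 6) / 4 = 26/4 = 6.5

Step 2 — sample covariance S[i,j] = (1/(n-1)) · Σ_k (x_{k,i} - mean_i) · (x_{k,j} - mean_j), with n-1 = 3.
  S[U,U] = ((3.25)·(3.25) + (-1.75)·(-1.75) + (1.25)·(1.25) + (-2.75)·(-2.75)) / 3 = 22.75/3 = 7.5833
  S[U,V] = ((3.25)·(-0.5) + (-1.75)·(-0.5) + (1.25)·(1.5) + (-2.75)·(-0.5)) / 3 = 2.5/3 = 0.8333
  S[V,V] = ((-0.5)·(-0.5) + (-0.5)·(-0.5) + (1.5)·(1.5) + (-0.5)·(-0.5)) / 3 = 3/3 = 1

S is symmetric (S[j,i] = S[i,j]). Assembling:

S = [[7.5833, 0.8333],
 [0.8333, 1]]


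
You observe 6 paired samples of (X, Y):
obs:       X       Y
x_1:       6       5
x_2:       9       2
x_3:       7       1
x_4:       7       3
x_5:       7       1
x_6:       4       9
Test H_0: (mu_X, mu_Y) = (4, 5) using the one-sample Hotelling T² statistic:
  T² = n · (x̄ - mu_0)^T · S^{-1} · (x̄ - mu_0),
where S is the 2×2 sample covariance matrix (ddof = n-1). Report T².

Step 1 — sample mean vector:
  mean(X) = (6 + 9 + 7 + 7 + 7 + 4) / 6 = 40/6 = 6.6667
  mean(Y) = (5 + 2 + 1 + 3 + 1 + 9) / 6 = 21/6 = 3.5
  x̄ = (6.6667, 3.5),  deviation x̄ - mu_0 = (6.6667, 3.5) - (4, 5) = (2.6667, -1.5).

Step 2 — sample covariance matrix, S[i,j] = (1/(n-1)) · Σ_k (x_{k,i} - mean_i) · (x_{k,j} - mean_j), divisor n-1 = 5:
  S[X,X] = ((-0.6667)·(-0.6667) + (2.3333)·(2.3333) + (0.3333)·(0.3333) + (0.3333)·(0.3333) + (0.3333)·(0.3333) + (-2.6667)·(-2.6667)) / 5 = 13.3333/5 = 2.6667
  S[X,Y] = ((-0.6667)·(1.5) + (2.3333)·(-1.5) + (0.3333)·(-2.5) + (0.3333)·(-0.5) + (0.3333)·(-2.5) + (-2.6667)·(5.5)) / 5 = -21/5 = -4.2
  S[Y,Y] = ((1.5)·(1.5) + (-1.5)·(-1.5) + (-2.5)·(-2.5) + (-0.5)·(-0.5) + (-2.5)·(-2.5) + (5.5)·(5.5)) / 5 = 47.5/5 = 9.5
  S = [[2.6667, -4.2],
 [-4.2, 9.5]].

Step 3 — invert S. det(S) = 2.6667·9.5 - (-4.2)² = 7.6933.
  S^{-1} = (1/det) · [[d, -b], [-b, a]] = [[1.2348, 0.5459],
 [0.5459, 0.3466]].

Step 4 — quadratic form (x̄ - mu_0)^T · S^{-1} · (x̄ - mu_0):
  S^{-1} · (x̄ - mu_0) = (2.474, 0.9359),
  (x̄ - mu_0)^T · [...] = (2.6667)·(2.474) + (-1.5)·(0.9359) = 5.1935.

Step 5 — scale by n: T² = 6 · 5.1935 = 31.1612.

T² ≈ 31.1612


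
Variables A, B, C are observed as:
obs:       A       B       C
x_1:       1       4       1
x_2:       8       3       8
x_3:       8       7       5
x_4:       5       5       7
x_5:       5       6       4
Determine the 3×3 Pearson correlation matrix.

Step 1 — column means:
  mean(A) = (1 + 8 + 8 + 5 + 5) / 5 = 27/5 = 5.4
  mean(B) = (4 + 3 + 7 + 5 + 6) / 5 = 25/5 = 5
  mean(C) = (1 + 8 + 5 + 7 + 4) / 5 = 25/5 = 5

Step 2 — sample variances and covariances s[i,j] = (1/(n-1)) · Σ_k (x_{k,i} - mean_i) · (x_{k,j} - mean_j), with n-1 = 4:
  s[A,A] = ((-4.4)·(-4.4) + (2.6)·(2.6) + (2.6)·(2.6) + (-0.4)·(-0.4) + (-0.4)·(-0.4)) / 4 = 33.2/4 = 8.3
  s[A,B] = ((-4.4)·(-1) + (2.6)·(-2) + (2.6)·(2) + (-0.4)·(0) + (-0.4)·(1)) / 4 = 4/4 = 1
  s[A,C] = ((-4.4)·(-4) + (2.6)·(3) + (2.6)·(0) + (-0.4)·(2) + (-0.4)·(-1)) / 4 = 25/4 = 6.25
  s[B,B] = ((-1)·(-1) + (-2)·(-2) + (2)·(2) + (0)·(0) + (1)·(1)) / 4 = 10/4 = 2.5
  s[B,C] = ((-1)·(-4) + (-2)·(3) + (2)·(0) + (0)·(2) + (1)·(-1)) / 4 = -3/4 = -0.75
  s[C,C] = ((-4)·(-4) + (3)·(3) + (0)·(0) + (2)·(2) + (-1)·(-1)) / 4 = 30/4 = 7.5
  Sample standard deviations s_i = √(s[i,i]):
  s(A) = √(8.3) = 2.881
  s(B) = √(2.5) = 1.5811
  s(C) = √(7.5) = 2.7386

Step 3 — r_{ij} = s_{ij} / (s_i · s_j):
  r[A,A] = 1 (diagonal).
  r[A,B] = 1 / (2.881 · 1.5811) = 1 / 4.5552 = 0.2195
  r[A,C] = 6.25 / (2.881 · 2.7386) = 6.25 / 7.8899 = 0.7922
  r[B,B] = 1 (diagonal).
  r[B,C] = -0.75 / (1.5811 · 2.7386) = -0.75 / 4.3301 = -0.1732
  r[C,C] = 1 (diagonal).

R is symmetric with unit diagonal. Assembling:

R = [[1, 0.2195, 0.7922],
 [0.2195, 1, -0.1732],
 [0.7922, -0.1732, 1]]


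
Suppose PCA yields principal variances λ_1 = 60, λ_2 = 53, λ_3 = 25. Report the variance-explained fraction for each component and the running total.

Step 1 — total variance = trace(Sigma) = Σ λ_i = 60 + 53 + 25 = 138.

Step 2 — fraction explained by component i = λ_i / Σ λ:
  PC1: 60/138 = 0.4348
  PC2: 53/138 = 0.3841
  PC3: 25/138 = 0.1812

Step 3 — cumulative fraction after k components = (λ_1 + ... + λ_k) / Σ λ:
  k = 1: 60/138 = 0.4348
  k = 2: (60 + 53)/138 = 113/138 = 0.8188
  k = 3: (60 + 53 + 25)/138 = 138/138 = 1

Summary (fraction, with percent):

explained: PC1 0.4348 (43.48%), PC2 0.3841 (38.41%), PC3 0.1812 (18.12%);  cumulative: 0.4348, 0.8188, 1


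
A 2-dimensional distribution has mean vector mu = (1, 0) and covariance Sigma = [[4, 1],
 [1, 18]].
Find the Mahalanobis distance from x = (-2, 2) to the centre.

Step 1 — centre the observation: (x - mu) = (-3, 2).

Step 2 — invert Sigma. det(Sigma) = 4·18 - (1)² = 71.
  Sigma^{-1} = (1/det) · [[d, -b], [-b, a]] = [[0.2535, -0.0141],
 [-0.0141, 0.0563]].

Step 3 — form the quadratic (x - mu)^T · Sigma^{-1} · (x - mu):
  Sigma^{-1} · (x - mu) = (-0.7887, 0.1549).
  (x - mu)^T · [Sigma^{-1} · (x - mu)] = (-3)·(-0.7887) + (2)·(0.1549) = 2.6761.

Step 4 — take square root: d = √(2.6761) ≈ 1.6359.

d(x, mu) = √(2.6761) ≈ 1.6359


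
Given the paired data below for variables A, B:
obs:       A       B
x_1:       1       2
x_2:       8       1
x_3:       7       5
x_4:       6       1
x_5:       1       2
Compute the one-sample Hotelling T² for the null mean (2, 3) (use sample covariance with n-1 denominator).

Step 1 — sample mean vector:
  mean(A) = (1 + 8 + 7 + 6 + 1) / 5 = 23/5 = 4.6
  mean(B) = (2 + 1 + 5 + 1 + 2) / 5 = 11/5 = 2.2
  x̄ = (4.6, 2.2),  deviation x̄ - mu_0 = (4.6, 2.2) - (2, 3) = (2.6, -0.8).

Step 2 — sample covariance matrix, S[i,j] = (1/(n-1)) · Σ_k (x_{k,i} - mean_i) · (x_{k,j} - mean_j), divisor n-1 = 4:
  S[A,A] = ((-3.6)·(-3.6) + (3.4)·(3.4) + (2.4)·(2.4) + (1.4)·(1.4) + (-3.6)·(-3.6)) / 4 = 45.2/4 = 11.3
  S[A,B] = ((-3.6)·(-0.2) + (3.4)·(-1.2) + (2.4)·(2.8) + (1.4)·(-1.2) + (-3.6)·(-0.2)) / 4 = 2.4/4 = 0.6
  S[B,B] = ((-0.2)·(-0.2) + (-1.2)·(-1.2) + (2.8)·(2.8) + (-1.2)·(-1.2) + (-0.2)·(-0.2)) / 4 = 10.8/4 = 2.7
  S = [[11.3, 0.6],
 [0.6, 2.7]].

Step 3 — invert S. det(S) = 11.3·2.7 - (0.6)² = 30.15.
  S^{-1} = (1/det) · [[d, -b], [-b, a]] = [[0.0896, -0.0199],
 [-0.0199, 0.3748]].

Step 4 — quadratic form (x̄ - mu_0)^T · S^{-1} · (x̄ - mu_0):
  S^{-1} · (x̄ - mu_0) = (0.2488, -0.3516),
  (x̄ - mu_0)^T · [...] = (2.6)·(0.2488) + (-0.8)·(-0.3516) = 0.928.

Step 5 — scale by n: T² = 5 · 0.928 = 4.6401.

T² ≈ 4.6401


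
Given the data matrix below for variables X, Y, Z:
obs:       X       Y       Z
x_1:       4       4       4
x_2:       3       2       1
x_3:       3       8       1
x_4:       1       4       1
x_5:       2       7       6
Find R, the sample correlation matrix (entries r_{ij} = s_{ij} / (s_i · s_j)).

Step 1 — column means:
  mean(X) = (4 + 3 + 3 + 1 + 2) / 5 = 13/5 = 2.6
  mean(Y) = (4 + 2 + 8 + 4 + 7) / 5 = 25/5 = 5
  mean(Z) = (4 + 1 + 1 + 1 + 6) / 5 = 13/5 = 2.6

Step 2 — sample variances and covariances s[i,j] = (1/(n-1)) · Σ_k (x_{k,i} - mean_i) · (x_{k,j} - mean_j), with n-1 = 4:
  s[X,X] = ((1.4)·(1.4) + (0.4)·(0.4) + (0.4)·(0.4) + (-1.6)·(-1.6) + (-0.6)·(-0.6)) / 4 = 5.2/4 = 1.3
  s[X,Y] = ((1.4)·(-1) + (0.4)·(-3) + (0.4)·(3) + (-1.6)·(-1) + (-0.6)·(2)) / 4 = -1/4 = -0.25
  s[X,Z] = ((1.4)·(1.4) + (0.4)·(-1.6) + (0.4)·(-1.6) + (-1.6)·(-1.6) + (-0.6)·(3.4)) / 4 = 1.2/4 = 0.3
  s[Y,Y] = ((-1)·(-1) + (-3)·(-3) + (3)·(3) + (-1)·(-1) + (2)·(2)) / 4 = 24/4 = 6
  s[Y,Z] = ((-1)·(1.4) + (-3)·(-1.6) + (3)·(-1.6) + (-1)·(-1.6) + (2)·(3.4)) / 4 = 7/4 = 1.75
  s[Z,Z] = ((1.4)·(1.4) + (-1.6)·(-1.6) + (-1.6)·(-1.6) + (-1.6)·(-1.6) + (3.4)·(3.4)) / 4 = 21.2/4 = 5.3
  Sample standard deviations s_i = √(s[i,i]):
  s(X) = √(1.3) = 1.1402
  s(Y) = √(6) = 2.4495
  s(Z) = √(5.3) = 2.3022

Step 3 — r_{ij} = s_{ij} / (s_i · s_j):
  r[X,X] = 1 (diagonal).
  r[X,Y] = -0.25 / (1.1402 · 2.4495) = -0.25 / 2.7928 = -0.0895
  r[X,Z] = 0.3 / (1.1402 · 2.3022) = 0.3 / 2.6249 = 0.1143
  r[Y,Y] = 1 (diagonal).
  r[Y,Z] = 1.75 / (2.4495 · 2.3022) = 1.75 / 5.6391 = 0.3103
  r[Z,Z] = 1 (diagonal).

R is symmetric with unit diagonal. Assembling:

R = [[1, -0.0895, 0.1143],
 [-0.0895, 1, 0.3103],
 [0.1143, 0.3103, 1]]


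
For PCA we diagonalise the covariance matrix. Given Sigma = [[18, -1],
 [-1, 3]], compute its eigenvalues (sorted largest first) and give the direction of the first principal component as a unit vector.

Step 1 — characteristic polynomial of 2×2 Sigma:
  det(Sigma - λI) = λ² - trace · λ + det = 0.
  trace = 18 + 3 = 21, det = 18·3 - (-1)² = 53.
Step 2 — discriminant:
  Δ = trace² - 4·det = 441 - 212 = 229.
Step 3 — eigenvalues:
  λ = (trace ± √Δ)/2 = (21 ± 15.1327)/2,
  λ_1 = 18.0664,  λ_2 = 2.9336.

Step 4 — unit eigenvector for λ_1: solve (Sigma - λ_1 I)v = 0. First row:
  (18 - 18.0664)·v_x + (-1)·v_y = 0, i.e. (-0.0664)·v_x + (-1)·v_y = 0,
  so v ∝ (b, λ_1 - a) = (-1, 0.0664); multiply by -1 so the first entry is positive: u = (1, -0.0664).
  ||u|| = √((1)² + (-0.0664)²) = √(1.0044) ≈ 1.0022,
  v_1 = u/||u|| ≈ (0.9978, -0.0662) (||v_1|| = 1).

λ_1 = 18.0664,  λ_2 = 2.9336;  v_1 ≈ (0.9978, -0.0662)


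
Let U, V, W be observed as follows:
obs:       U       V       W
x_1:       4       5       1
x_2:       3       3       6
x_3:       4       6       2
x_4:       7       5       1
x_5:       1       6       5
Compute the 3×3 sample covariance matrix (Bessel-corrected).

Step 1 — column means:
  mean(U) = (4 + 3 + 4 + 7 + 1) / 5 = 19/5 = 3.8
  mean(V) = (5 + 3 + 6 + 5 + 6) / 5 = 25/5 = 5
  mean(W) = (1 + 6 + 2 + 1 + 5) / 5 = 15/5 = 3

Step 2 — sample covariance S[i,j] = (1/(n-1)) · Σ_k (x_{k,i} - mean_i) · (x_{k,j} - mean_j), with n-1 = 4.
  S[U,U] = ((0.2)·(0.2) + (-0.8)·(-0.8) + (0.2)·(0.2) + (3.2)·(3.2) + (-2.8)·(-2.8)) / 4 = 18.8/4 = 4.7
  S[U,V] = ((0.2)·(0) + (-0.8)·(-2) + (0.2)·(1) + (3.2)·(0) + (-2.8)·(1)) / 4 = -1/4 = -0.25
  S[U,W] = ((0.2)·(-2) + (-0.8)·(3) + (0.2)·(-1) + (3.2)·(-2) + (-2.8)·(2)) / 4 = -15/4 = -3.75
  S[V,V] = ((0)·(0) + (-2)·(-2) + (1)·(1) + (0)·(0) + (1)·(1)) / 4 = 6/4 = 1.5
  S[V,W] = ((0)·(-2) + (-2)·(3) + (1)·(-1) + (0)·(-2) + (1)·(2)) / 4 = -5/4 = -1.25
  S[W,W] = ((-2)·(-2) + (3)·(3) + (-1)·(-1) + (-2)·(-2) + (2)·(2)) / 4 = 22/4 = 5.5

S is symmetric (S[j,i] = S[i,j]). Assembling:

S = [[4.7, -0.25, -3.75],
 [-0.25, 1.5, -1.25],
 [-3.75, -1.25, 5.5]]


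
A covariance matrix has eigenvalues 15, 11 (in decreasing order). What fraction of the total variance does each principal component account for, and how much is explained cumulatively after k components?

Step 1 — total variance = trace(Sigma) = Σ λ_i = 15 + 11 = 26.

Step 2 — fraction explained by component i = λ_i / Σ λ:
  PC1: 15/26 = 0.5769
  PC2: 11/26 = 0.4231

Step 3 — cumulative fraction after k components = (λ_1 + ... + λ_k) / Σ λ:
  k = 1: 15/26 = 0.5769
  k = 2: (15 + 11)/26 = 26/26 = 1

Summary (fraction, with percent):

explained: PC1 0.5769 (57.69%), PC2 0.4231 (42.31%);  cumulative: 0.5769, 1


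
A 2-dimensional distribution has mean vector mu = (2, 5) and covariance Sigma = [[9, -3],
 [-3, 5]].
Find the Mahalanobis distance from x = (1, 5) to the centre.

Step 1 — centre the observation: (x - mu) = (-1, 0).

Step 2 — invert Sigma. det(Sigma) = 9·5 - (-3)² = 36.
  Sigma^{-1} = (1/det) · [[d, -b], [-b, a]] = [[0.1389, 0.0833],
 [0.0833, 0.25]].

Step 3 — form the quadratic (x - mu)^T · Sigma^{-1} · (x - mu):
  Sigma^{-1} · (x - mu) = (-0.1389, -0.0833).
  (x - mu)^T · [Sigma^{-1} · (x - mu)] = (-1)·(-0.1389) + (0)·(-0.0833) = 0.1389.

Step 4 — take square root: d = √(0.1389) ≈ 0.3727.

d(x, mu) = √(0.1389) ≈ 0.3727


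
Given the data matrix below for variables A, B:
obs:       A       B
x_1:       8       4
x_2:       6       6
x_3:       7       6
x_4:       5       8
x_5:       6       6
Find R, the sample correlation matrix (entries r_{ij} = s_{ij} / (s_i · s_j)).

Step 1 — column means:
  mean(A) = (8 + 6 + 7 + 5 + 6) / 5 = 32/5 = 6.4
  mean(B) = (4 + 6 + 6 + 8 + 6) / 5 = 30/5 = 6

Step 2 — sample variances and covariances s[i,j] = (1/(n-1)) · Σ_k (x_{k,i} - mean_i) · (x_{k,j} - mean_j), with n-1 = 4:
  s[A,A] = ((1.6)·(1.6) + (-0.4)·(-0.4) + (0.6)·(0.6) + (-1.4)·(-1.4) + (-0.4)·(-0.4)) / 4 = 5.2/4 = 1.3
  s[A,B] = ((1.6)·(-2) + (-0.4)·(0) + (0.6)·(0) + (-1.4)·(2) + (-0.4)·(0)) / 4 = -6/4 = -1.5
  s[B,B] = ((-2)·(-2) + (0)·(0) + (0)·(0) + (2)·(2) + (0)·(0)) / 4 = 8/4 = 2
  Sample standard deviations s_i = √(s[i,i]):
  s(A) = √(1.3) = 1.1402
  s(B) = √(2) = 1.4142

Step 3 — r_{ij} = s_{ij} / (s_i · s_j):
  r[A,A] = 1 (diagonal).
  r[A,B] = -1.5 / (1.1402 · 1.4142) = -1.5 / 1.6125 = -0.9303
  r[B,B] = 1 (diagonal).

R is symmetric with unit diagonal. Assembling:

R = [[1, -0.9303],
 [-0.9303, 1]]


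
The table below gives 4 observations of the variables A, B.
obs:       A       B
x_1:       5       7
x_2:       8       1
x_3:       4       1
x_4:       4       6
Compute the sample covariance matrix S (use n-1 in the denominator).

Step 1 — column means:
  mean(A) = (5 + 8 + 4 + 4) / 4 = 21/4 = 5.25
  mean(B) = (7 + 1 + 1 + 6) / 4 = 15/4 = 3.75

Step 2 — sample covariance S[i,j] = (1/(n-1)) · Σ_k (x_{k,i} - mean_i) · (x_{k,j} - mean_j), with n-1 = 3.
  S[A,A] = ((-0.25)·(-0.25) + (2.75)·(2.75) + (-1.25)·(-1.25) + (-1.25)·(-1.25)) / 3 = 10.75/3 = 3.5833
  S[A,B] = ((-0.25)·(3.25) + (2.75)·(-2.75) + (-1.25)·(-2.75) + (-1.25)·(2.25)) / 3 = -7.75/3 = -2.5833
  S[B,B] = ((3.25)·(3.25) + (-2.75)·(-2.75) + (-2.75)·(-2.75) + (2.25)·(2.25)) / 3 = 30.75/3 = 10.25

S is symmetric (S[j,i] = S[i,j]). Assembling:

S = [[3.5833, -2.5833],
 [-2.5833, 10.25]]


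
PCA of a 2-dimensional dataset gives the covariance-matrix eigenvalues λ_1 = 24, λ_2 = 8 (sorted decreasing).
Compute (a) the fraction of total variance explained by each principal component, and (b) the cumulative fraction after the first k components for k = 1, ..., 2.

Step 1 — total variance = trace(Sigma) = Σ λ_i = 24 + 8 = 32.

Step 2 — fraction explained by component i = λ_i / Σ λ:
  PC1: 24/32 = 0.75
  PC2: 8/32 = 0.25

Step 3 — cumulative fraction after k components = (λ_1 + ... + λ_k) / Σ λ:
  k = 1: 24/32 = 0.75
  k = 2: (24 + 8)/32 = 32/32 = 1

Summary (fraction, with percent):

explained: PC1 0.75 (75%), PC2 0.25 (25%);  cumulative: 0.75, 1


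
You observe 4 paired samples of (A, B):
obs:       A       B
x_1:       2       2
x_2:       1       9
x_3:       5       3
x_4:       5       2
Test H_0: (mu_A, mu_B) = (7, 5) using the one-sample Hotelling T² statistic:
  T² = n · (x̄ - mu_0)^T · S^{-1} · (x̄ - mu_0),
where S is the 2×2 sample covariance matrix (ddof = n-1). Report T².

Step 1 — sample mean vector:
  mean(A) = (2 + 1 + 5 + 5) / 4 = 13/4 = 3.25
  mean(B) = (2 + 9 + 3 + 2) / 4 = 16/4 = 4
  x̄ = (3.25, 4),  deviation x̄ - mu_0 = (3.25, 4) - (7, 5) = (-3.75, -1).

Step 2 — sample covariance matrix, S[i,j] = (1/(n-1)) · Σ_k (x_{k,i} - mean_i) · (x_{k,j} - mean_j), divisor n-1 = 3:
  S[A,A] = ((-1.25)·(-1.25) + (-2.25)·(-2.25) + (1.75)·(1.75) + (1.75)·(1.75)) / 3 = 12.75/3 = 4.25
  S[A,B] = ((-1.25)·(-2) + (-2.25)·(5) + (1.75)·(-1) + (1.75)·(-2)) / 3 = -14/3 = -4.6667
  S[B,B] = ((-2)·(-2) + (5)·(5) + (-1)·(-1) + (-2)·(-2)) / 3 = 34/3 = 11.3333
  S = [[4.25, -4.6667],
 [-4.6667, 11.3333]].

Step 3 — invert S. det(S) = 4.25·11.3333 - (-4.6667)² = 26.3889.
  S^{-1} = (1/det) · [[d, -b], [-b, a]] = [[0.4295, 0.1768],
 [0.1768, 0.1611]].

Step 4 — quadratic form (x̄ - mu_0)^T · S^{-1} · (x̄ - mu_0):
  S^{-1} · (x̄ - mu_0) = (-1.7874, -0.8242),
  (x̄ - mu_0)^T · [...] = (-3.75)·(-1.7874) + (-1)·(-0.8242) = 7.5268.

Step 5 — scale by n: T² = 4 · 7.5268 = 30.1074.

T² ≈ 30.1074
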